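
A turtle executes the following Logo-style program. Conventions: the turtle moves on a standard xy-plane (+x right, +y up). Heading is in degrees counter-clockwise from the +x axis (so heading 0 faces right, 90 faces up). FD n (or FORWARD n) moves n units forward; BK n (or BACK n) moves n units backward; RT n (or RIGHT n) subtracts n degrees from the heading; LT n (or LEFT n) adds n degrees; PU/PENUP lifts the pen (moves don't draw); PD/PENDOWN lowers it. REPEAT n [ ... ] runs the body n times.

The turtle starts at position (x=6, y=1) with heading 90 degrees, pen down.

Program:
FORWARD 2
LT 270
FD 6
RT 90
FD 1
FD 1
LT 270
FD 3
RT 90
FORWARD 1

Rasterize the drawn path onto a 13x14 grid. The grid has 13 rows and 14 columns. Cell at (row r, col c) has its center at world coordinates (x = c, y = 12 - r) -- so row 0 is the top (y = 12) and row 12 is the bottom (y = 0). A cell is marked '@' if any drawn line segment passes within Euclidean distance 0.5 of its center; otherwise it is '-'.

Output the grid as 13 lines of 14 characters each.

Segment 0: (6,1) -> (6,3)
Segment 1: (6,3) -> (12,3)
Segment 2: (12,3) -> (12,2)
Segment 3: (12,2) -> (12,1)
Segment 4: (12,1) -> (9,1)
Segment 5: (9,1) -> (9,2)

Answer: --------------
--------------
--------------
--------------
--------------
--------------
--------------
--------------
--------------
------@@@@@@@-
------@--@--@-
------@--@@@@-
--------------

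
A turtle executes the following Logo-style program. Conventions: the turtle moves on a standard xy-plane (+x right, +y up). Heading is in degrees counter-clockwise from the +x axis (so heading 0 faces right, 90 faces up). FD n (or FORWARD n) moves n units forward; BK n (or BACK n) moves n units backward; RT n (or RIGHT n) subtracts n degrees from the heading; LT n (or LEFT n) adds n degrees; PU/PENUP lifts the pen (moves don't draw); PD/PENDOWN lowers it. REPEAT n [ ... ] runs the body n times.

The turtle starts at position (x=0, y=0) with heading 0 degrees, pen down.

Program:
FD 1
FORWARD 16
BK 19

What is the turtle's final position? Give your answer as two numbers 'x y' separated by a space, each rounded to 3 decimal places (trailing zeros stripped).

Answer: -2 0

Derivation:
Executing turtle program step by step:
Start: pos=(0,0), heading=0, pen down
FD 1: (0,0) -> (1,0) [heading=0, draw]
FD 16: (1,0) -> (17,0) [heading=0, draw]
BK 19: (17,0) -> (-2,0) [heading=0, draw]
Final: pos=(-2,0), heading=0, 3 segment(s) drawn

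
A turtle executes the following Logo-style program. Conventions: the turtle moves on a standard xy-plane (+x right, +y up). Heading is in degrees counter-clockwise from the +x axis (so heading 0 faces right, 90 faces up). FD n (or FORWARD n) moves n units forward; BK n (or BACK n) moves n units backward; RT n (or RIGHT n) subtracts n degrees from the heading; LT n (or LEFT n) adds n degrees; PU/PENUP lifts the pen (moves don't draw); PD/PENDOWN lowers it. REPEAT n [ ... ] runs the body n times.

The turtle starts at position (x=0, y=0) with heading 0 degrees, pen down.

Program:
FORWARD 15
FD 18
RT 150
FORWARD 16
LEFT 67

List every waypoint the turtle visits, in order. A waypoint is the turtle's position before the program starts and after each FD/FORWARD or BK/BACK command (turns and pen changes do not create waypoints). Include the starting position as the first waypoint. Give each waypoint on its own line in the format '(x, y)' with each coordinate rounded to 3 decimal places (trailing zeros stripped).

Executing turtle program step by step:
Start: pos=(0,0), heading=0, pen down
FD 15: (0,0) -> (15,0) [heading=0, draw]
FD 18: (15,0) -> (33,0) [heading=0, draw]
RT 150: heading 0 -> 210
FD 16: (33,0) -> (19.144,-8) [heading=210, draw]
LT 67: heading 210 -> 277
Final: pos=(19.144,-8), heading=277, 3 segment(s) drawn
Waypoints (4 total):
(0, 0)
(15, 0)
(33, 0)
(19.144, -8)

Answer: (0, 0)
(15, 0)
(33, 0)
(19.144, -8)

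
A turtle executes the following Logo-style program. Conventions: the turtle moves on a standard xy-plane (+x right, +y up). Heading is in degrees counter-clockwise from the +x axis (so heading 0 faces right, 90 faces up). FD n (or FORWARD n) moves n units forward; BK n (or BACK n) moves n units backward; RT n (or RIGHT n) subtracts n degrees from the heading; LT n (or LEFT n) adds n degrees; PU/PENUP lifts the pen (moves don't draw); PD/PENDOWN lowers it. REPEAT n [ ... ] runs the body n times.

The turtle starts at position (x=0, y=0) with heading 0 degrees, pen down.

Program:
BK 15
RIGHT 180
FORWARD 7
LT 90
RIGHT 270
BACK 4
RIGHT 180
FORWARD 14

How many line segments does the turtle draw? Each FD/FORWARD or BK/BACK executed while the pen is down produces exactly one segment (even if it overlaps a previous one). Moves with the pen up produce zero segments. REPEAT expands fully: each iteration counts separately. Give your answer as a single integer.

Answer: 4

Derivation:
Executing turtle program step by step:
Start: pos=(0,0), heading=0, pen down
BK 15: (0,0) -> (-15,0) [heading=0, draw]
RT 180: heading 0 -> 180
FD 7: (-15,0) -> (-22,0) [heading=180, draw]
LT 90: heading 180 -> 270
RT 270: heading 270 -> 0
BK 4: (-22,0) -> (-26,0) [heading=0, draw]
RT 180: heading 0 -> 180
FD 14: (-26,0) -> (-40,0) [heading=180, draw]
Final: pos=(-40,0), heading=180, 4 segment(s) drawn
Segments drawn: 4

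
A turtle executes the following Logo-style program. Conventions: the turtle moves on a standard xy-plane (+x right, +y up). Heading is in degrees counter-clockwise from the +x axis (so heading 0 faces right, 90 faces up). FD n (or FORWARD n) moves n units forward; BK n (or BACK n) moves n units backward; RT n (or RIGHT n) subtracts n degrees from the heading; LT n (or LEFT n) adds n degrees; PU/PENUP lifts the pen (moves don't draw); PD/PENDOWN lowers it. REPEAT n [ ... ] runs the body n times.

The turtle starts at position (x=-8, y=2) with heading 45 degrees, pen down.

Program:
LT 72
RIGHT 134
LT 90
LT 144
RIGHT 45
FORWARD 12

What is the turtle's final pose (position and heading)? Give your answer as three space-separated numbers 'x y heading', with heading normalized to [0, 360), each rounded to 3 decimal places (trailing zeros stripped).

Executing turtle program step by step:
Start: pos=(-8,2), heading=45, pen down
LT 72: heading 45 -> 117
RT 134: heading 117 -> 343
LT 90: heading 343 -> 73
LT 144: heading 73 -> 217
RT 45: heading 217 -> 172
FD 12: (-8,2) -> (-19.883,3.67) [heading=172, draw]
Final: pos=(-19.883,3.67), heading=172, 1 segment(s) drawn

Answer: -19.883 3.67 172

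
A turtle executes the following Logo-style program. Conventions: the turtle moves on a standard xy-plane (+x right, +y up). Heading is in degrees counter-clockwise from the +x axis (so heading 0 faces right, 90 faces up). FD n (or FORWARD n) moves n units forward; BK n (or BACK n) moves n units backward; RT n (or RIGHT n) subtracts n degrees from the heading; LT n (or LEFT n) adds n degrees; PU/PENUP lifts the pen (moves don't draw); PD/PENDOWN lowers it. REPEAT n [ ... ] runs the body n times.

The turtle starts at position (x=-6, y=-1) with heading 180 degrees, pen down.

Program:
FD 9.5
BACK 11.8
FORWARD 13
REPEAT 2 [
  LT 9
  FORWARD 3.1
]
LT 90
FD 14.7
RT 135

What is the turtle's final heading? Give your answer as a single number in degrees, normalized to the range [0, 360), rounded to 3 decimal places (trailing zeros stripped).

Answer: 153

Derivation:
Executing turtle program step by step:
Start: pos=(-6,-1), heading=180, pen down
FD 9.5: (-6,-1) -> (-15.5,-1) [heading=180, draw]
BK 11.8: (-15.5,-1) -> (-3.7,-1) [heading=180, draw]
FD 13: (-3.7,-1) -> (-16.7,-1) [heading=180, draw]
REPEAT 2 [
  -- iteration 1/2 --
  LT 9: heading 180 -> 189
  FD 3.1: (-16.7,-1) -> (-19.762,-1.485) [heading=189, draw]
  -- iteration 2/2 --
  LT 9: heading 189 -> 198
  FD 3.1: (-19.762,-1.485) -> (-22.71,-2.443) [heading=198, draw]
]
LT 90: heading 198 -> 288
FD 14.7: (-22.71,-2.443) -> (-18.168,-16.423) [heading=288, draw]
RT 135: heading 288 -> 153
Final: pos=(-18.168,-16.423), heading=153, 6 segment(s) drawn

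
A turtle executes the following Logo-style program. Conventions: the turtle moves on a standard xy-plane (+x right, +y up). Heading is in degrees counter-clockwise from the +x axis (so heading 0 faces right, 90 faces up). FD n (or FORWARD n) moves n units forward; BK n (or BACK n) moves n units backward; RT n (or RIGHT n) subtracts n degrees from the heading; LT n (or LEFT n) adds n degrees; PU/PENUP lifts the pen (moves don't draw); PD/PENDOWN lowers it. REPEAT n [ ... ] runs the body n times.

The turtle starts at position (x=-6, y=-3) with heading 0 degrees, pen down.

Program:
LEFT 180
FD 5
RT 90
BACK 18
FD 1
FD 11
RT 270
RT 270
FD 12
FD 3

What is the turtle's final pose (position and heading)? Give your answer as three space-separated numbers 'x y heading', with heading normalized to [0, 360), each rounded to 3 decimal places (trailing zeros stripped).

Answer: -11 -24 270

Derivation:
Executing turtle program step by step:
Start: pos=(-6,-3), heading=0, pen down
LT 180: heading 0 -> 180
FD 5: (-6,-3) -> (-11,-3) [heading=180, draw]
RT 90: heading 180 -> 90
BK 18: (-11,-3) -> (-11,-21) [heading=90, draw]
FD 1: (-11,-21) -> (-11,-20) [heading=90, draw]
FD 11: (-11,-20) -> (-11,-9) [heading=90, draw]
RT 270: heading 90 -> 180
RT 270: heading 180 -> 270
FD 12: (-11,-9) -> (-11,-21) [heading=270, draw]
FD 3: (-11,-21) -> (-11,-24) [heading=270, draw]
Final: pos=(-11,-24), heading=270, 6 segment(s) drawn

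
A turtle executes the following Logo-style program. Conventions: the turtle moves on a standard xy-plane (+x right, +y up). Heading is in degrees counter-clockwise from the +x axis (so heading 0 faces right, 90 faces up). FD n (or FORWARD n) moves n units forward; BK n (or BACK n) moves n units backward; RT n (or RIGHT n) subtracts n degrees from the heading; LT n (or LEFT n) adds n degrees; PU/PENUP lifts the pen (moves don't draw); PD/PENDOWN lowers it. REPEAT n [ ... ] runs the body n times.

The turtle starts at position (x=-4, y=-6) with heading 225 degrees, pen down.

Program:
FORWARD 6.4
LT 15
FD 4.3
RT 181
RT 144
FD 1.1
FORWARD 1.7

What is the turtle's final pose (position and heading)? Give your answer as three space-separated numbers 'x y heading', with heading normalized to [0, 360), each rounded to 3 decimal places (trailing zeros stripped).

Answer: -10.431 -17.039 275

Derivation:
Executing turtle program step by step:
Start: pos=(-4,-6), heading=225, pen down
FD 6.4: (-4,-6) -> (-8.525,-10.525) [heading=225, draw]
LT 15: heading 225 -> 240
FD 4.3: (-8.525,-10.525) -> (-10.675,-14.249) [heading=240, draw]
RT 181: heading 240 -> 59
RT 144: heading 59 -> 275
FD 1.1: (-10.675,-14.249) -> (-10.58,-15.345) [heading=275, draw]
FD 1.7: (-10.58,-15.345) -> (-10.431,-17.039) [heading=275, draw]
Final: pos=(-10.431,-17.039), heading=275, 4 segment(s) drawn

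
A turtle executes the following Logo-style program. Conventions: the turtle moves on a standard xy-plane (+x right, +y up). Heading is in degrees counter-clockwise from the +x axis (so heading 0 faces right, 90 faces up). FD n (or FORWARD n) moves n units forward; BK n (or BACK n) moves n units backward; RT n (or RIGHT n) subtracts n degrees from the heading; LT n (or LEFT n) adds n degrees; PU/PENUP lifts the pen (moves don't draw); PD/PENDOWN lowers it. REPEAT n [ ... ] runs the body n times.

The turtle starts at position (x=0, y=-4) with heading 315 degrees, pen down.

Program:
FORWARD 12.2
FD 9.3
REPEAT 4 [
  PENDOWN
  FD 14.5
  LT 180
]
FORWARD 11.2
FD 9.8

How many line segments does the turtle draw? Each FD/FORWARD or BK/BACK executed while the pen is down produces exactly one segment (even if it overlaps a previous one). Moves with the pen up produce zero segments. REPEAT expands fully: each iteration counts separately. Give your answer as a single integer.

Executing turtle program step by step:
Start: pos=(0,-4), heading=315, pen down
FD 12.2: (0,-4) -> (8.627,-12.627) [heading=315, draw]
FD 9.3: (8.627,-12.627) -> (15.203,-19.203) [heading=315, draw]
REPEAT 4 [
  -- iteration 1/4 --
  PD: pen down
  FD 14.5: (15.203,-19.203) -> (25.456,-29.456) [heading=315, draw]
  LT 180: heading 315 -> 135
  -- iteration 2/4 --
  PD: pen down
  FD 14.5: (25.456,-29.456) -> (15.203,-19.203) [heading=135, draw]
  LT 180: heading 135 -> 315
  -- iteration 3/4 --
  PD: pen down
  FD 14.5: (15.203,-19.203) -> (25.456,-29.456) [heading=315, draw]
  LT 180: heading 315 -> 135
  -- iteration 4/4 --
  PD: pen down
  FD 14.5: (25.456,-29.456) -> (15.203,-19.203) [heading=135, draw]
  LT 180: heading 135 -> 315
]
FD 11.2: (15.203,-19.203) -> (23.122,-27.122) [heading=315, draw]
FD 9.8: (23.122,-27.122) -> (30.052,-34.052) [heading=315, draw]
Final: pos=(30.052,-34.052), heading=315, 8 segment(s) drawn
Segments drawn: 8

Answer: 8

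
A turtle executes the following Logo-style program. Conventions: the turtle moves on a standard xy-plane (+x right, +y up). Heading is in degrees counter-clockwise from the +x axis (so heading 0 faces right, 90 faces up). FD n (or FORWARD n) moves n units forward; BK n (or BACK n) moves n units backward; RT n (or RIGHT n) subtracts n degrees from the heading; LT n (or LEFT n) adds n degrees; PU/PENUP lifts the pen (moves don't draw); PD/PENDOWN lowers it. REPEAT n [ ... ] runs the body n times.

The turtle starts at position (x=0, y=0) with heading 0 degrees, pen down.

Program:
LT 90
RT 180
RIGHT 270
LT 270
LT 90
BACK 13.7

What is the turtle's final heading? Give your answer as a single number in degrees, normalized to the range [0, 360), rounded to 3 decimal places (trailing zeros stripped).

Executing turtle program step by step:
Start: pos=(0,0), heading=0, pen down
LT 90: heading 0 -> 90
RT 180: heading 90 -> 270
RT 270: heading 270 -> 0
LT 270: heading 0 -> 270
LT 90: heading 270 -> 0
BK 13.7: (0,0) -> (-13.7,0) [heading=0, draw]
Final: pos=(-13.7,0), heading=0, 1 segment(s) drawn

Answer: 0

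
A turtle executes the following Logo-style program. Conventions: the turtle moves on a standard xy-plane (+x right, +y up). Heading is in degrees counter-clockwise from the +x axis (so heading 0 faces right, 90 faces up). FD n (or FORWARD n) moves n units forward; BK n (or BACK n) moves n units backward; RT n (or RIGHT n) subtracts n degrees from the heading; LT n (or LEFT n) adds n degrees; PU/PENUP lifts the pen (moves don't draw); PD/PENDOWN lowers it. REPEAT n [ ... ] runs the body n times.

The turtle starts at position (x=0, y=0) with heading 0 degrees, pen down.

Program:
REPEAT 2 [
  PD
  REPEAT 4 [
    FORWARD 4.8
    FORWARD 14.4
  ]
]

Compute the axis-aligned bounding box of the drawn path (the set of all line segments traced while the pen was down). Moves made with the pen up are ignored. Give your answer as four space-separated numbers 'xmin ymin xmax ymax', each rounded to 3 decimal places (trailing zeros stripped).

Answer: 0 0 153.6 0

Derivation:
Executing turtle program step by step:
Start: pos=(0,0), heading=0, pen down
REPEAT 2 [
  -- iteration 1/2 --
  PD: pen down
  REPEAT 4 [
    -- iteration 1/4 --
    FD 4.8: (0,0) -> (4.8,0) [heading=0, draw]
    FD 14.4: (4.8,0) -> (19.2,0) [heading=0, draw]
    -- iteration 2/4 --
    FD 4.8: (19.2,0) -> (24,0) [heading=0, draw]
    FD 14.4: (24,0) -> (38.4,0) [heading=0, draw]
    -- iteration 3/4 --
    FD 4.8: (38.4,0) -> (43.2,0) [heading=0, draw]
    FD 14.4: (43.2,0) -> (57.6,0) [heading=0, draw]
    -- iteration 4/4 --
    FD 4.8: (57.6,0) -> (62.4,0) [heading=0, draw]
    FD 14.4: (62.4,0) -> (76.8,0) [heading=0, draw]
  ]
  -- iteration 2/2 --
  PD: pen down
  REPEAT 4 [
    -- iteration 1/4 --
    FD 4.8: (76.8,0) -> (81.6,0) [heading=0, draw]
    FD 14.4: (81.6,0) -> (96,0) [heading=0, draw]
    -- iteration 2/4 --
    FD 4.8: (96,0) -> (100.8,0) [heading=0, draw]
    FD 14.4: (100.8,0) -> (115.2,0) [heading=0, draw]
    -- iteration 3/4 --
    FD 4.8: (115.2,0) -> (120,0) [heading=0, draw]
    FD 14.4: (120,0) -> (134.4,0) [heading=0, draw]
    -- iteration 4/4 --
    FD 4.8: (134.4,0) -> (139.2,0) [heading=0, draw]
    FD 14.4: (139.2,0) -> (153.6,0) [heading=0, draw]
  ]
]
Final: pos=(153.6,0), heading=0, 16 segment(s) drawn

Segment endpoints: x in {0, 4.8, 19.2, 24, 38.4, 43.2, 57.6, 62.4, 76.8, 81.6, 96, 100.8, 115.2, 120, 134.4, 139.2, 153.6}, y in {0}
xmin=0, ymin=0, xmax=153.6, ymax=0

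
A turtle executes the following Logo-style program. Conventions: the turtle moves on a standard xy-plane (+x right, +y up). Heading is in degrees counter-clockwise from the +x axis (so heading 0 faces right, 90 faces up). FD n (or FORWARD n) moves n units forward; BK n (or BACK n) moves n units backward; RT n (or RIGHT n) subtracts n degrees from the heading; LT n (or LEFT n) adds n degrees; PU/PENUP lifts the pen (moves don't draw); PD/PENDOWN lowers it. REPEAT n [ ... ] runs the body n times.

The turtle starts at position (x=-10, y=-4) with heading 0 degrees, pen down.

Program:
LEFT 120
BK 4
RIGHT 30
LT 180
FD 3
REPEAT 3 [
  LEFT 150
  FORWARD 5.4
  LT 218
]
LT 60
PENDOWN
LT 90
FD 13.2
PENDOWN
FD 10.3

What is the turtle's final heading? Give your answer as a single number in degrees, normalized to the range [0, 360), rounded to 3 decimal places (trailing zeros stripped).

Answer: 84

Derivation:
Executing turtle program step by step:
Start: pos=(-10,-4), heading=0, pen down
LT 120: heading 0 -> 120
BK 4: (-10,-4) -> (-8,-7.464) [heading=120, draw]
RT 30: heading 120 -> 90
LT 180: heading 90 -> 270
FD 3: (-8,-7.464) -> (-8,-10.464) [heading=270, draw]
REPEAT 3 [
  -- iteration 1/3 --
  LT 150: heading 270 -> 60
  FD 5.4: (-8,-10.464) -> (-5.3,-5.788) [heading=60, draw]
  LT 218: heading 60 -> 278
  -- iteration 2/3 --
  LT 150: heading 278 -> 68
  FD 5.4: (-5.3,-5.788) -> (-3.277,-0.781) [heading=68, draw]
  LT 218: heading 68 -> 286
  -- iteration 3/3 --
  LT 150: heading 286 -> 76
  FD 5.4: (-3.277,-0.781) -> (-1.971,4.459) [heading=76, draw]
  LT 218: heading 76 -> 294
]
LT 60: heading 294 -> 354
PD: pen down
LT 90: heading 354 -> 84
FD 13.2: (-1.971,4.459) -> (-0.591,17.587) [heading=84, draw]
PD: pen down
FD 10.3: (-0.591,17.587) -> (0.486,27.83) [heading=84, draw]
Final: pos=(0.486,27.83), heading=84, 7 segment(s) drawn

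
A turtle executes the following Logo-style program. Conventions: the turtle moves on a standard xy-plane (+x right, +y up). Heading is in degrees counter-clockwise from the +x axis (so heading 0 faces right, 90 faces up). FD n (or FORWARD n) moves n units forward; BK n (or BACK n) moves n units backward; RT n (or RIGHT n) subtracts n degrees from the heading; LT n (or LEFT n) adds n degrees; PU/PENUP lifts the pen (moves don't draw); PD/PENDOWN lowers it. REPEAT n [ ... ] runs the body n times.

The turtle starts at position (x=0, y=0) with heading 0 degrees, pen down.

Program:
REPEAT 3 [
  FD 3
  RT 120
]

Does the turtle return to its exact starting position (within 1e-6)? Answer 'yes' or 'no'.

Executing turtle program step by step:
Start: pos=(0,0), heading=0, pen down
REPEAT 3 [
  -- iteration 1/3 --
  FD 3: (0,0) -> (3,0) [heading=0, draw]
  RT 120: heading 0 -> 240
  -- iteration 2/3 --
  FD 3: (3,0) -> (1.5,-2.598) [heading=240, draw]
  RT 120: heading 240 -> 120
  -- iteration 3/3 --
  FD 3: (1.5,-2.598) -> (0,0) [heading=120, draw]
  RT 120: heading 120 -> 0
]
Final: pos=(0,0), heading=0, 3 segment(s) drawn

Start position: (0, 0)
Final position: (0, 0)
Distance = 0; < 1e-6 -> CLOSED

Answer: yes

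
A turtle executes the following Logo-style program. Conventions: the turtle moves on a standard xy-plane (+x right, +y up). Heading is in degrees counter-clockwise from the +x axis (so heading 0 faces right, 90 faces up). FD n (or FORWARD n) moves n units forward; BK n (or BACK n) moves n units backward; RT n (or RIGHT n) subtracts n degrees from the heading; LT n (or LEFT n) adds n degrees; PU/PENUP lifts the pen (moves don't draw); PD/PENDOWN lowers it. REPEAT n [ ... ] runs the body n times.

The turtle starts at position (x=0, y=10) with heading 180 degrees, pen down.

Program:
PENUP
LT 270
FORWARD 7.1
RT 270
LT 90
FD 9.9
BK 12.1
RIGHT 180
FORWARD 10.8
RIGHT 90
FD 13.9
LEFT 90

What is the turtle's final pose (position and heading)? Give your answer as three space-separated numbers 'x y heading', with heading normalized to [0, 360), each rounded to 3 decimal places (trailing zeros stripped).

Answer: 13.9 30.1 90

Derivation:
Executing turtle program step by step:
Start: pos=(0,10), heading=180, pen down
PU: pen up
LT 270: heading 180 -> 90
FD 7.1: (0,10) -> (0,17.1) [heading=90, move]
RT 270: heading 90 -> 180
LT 90: heading 180 -> 270
FD 9.9: (0,17.1) -> (0,7.2) [heading=270, move]
BK 12.1: (0,7.2) -> (0,19.3) [heading=270, move]
RT 180: heading 270 -> 90
FD 10.8: (0,19.3) -> (0,30.1) [heading=90, move]
RT 90: heading 90 -> 0
FD 13.9: (0,30.1) -> (13.9,30.1) [heading=0, move]
LT 90: heading 0 -> 90
Final: pos=(13.9,30.1), heading=90, 0 segment(s) drawn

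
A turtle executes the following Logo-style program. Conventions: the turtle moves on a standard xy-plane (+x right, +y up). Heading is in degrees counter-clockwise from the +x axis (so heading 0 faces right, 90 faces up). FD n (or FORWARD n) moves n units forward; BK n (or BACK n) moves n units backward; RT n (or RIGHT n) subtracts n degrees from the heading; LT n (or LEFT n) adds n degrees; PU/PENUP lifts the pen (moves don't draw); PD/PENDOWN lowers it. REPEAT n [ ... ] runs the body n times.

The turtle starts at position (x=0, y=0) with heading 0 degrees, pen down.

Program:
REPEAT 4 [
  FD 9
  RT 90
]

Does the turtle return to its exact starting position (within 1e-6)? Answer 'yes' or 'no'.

Answer: yes

Derivation:
Executing turtle program step by step:
Start: pos=(0,0), heading=0, pen down
REPEAT 4 [
  -- iteration 1/4 --
  FD 9: (0,0) -> (9,0) [heading=0, draw]
  RT 90: heading 0 -> 270
  -- iteration 2/4 --
  FD 9: (9,0) -> (9,-9) [heading=270, draw]
  RT 90: heading 270 -> 180
  -- iteration 3/4 --
  FD 9: (9,-9) -> (0,-9) [heading=180, draw]
  RT 90: heading 180 -> 90
  -- iteration 4/4 --
  FD 9: (0,-9) -> (0,0) [heading=90, draw]
  RT 90: heading 90 -> 0
]
Final: pos=(0,0), heading=0, 4 segment(s) drawn

Start position: (0, 0)
Final position: (0, 0)
Distance = 0; < 1e-6 -> CLOSED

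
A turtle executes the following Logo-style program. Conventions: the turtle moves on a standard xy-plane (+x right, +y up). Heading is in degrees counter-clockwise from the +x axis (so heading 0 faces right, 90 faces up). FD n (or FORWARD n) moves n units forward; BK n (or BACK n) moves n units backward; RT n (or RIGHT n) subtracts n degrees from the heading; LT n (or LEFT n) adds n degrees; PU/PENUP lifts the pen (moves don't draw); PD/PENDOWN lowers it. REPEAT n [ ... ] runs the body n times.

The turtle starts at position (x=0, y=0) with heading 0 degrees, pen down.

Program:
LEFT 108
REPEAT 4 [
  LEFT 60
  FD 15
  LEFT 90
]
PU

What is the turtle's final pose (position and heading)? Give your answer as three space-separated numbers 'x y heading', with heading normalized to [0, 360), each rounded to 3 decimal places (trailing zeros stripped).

Executing turtle program step by step:
Start: pos=(0,0), heading=0, pen down
LT 108: heading 0 -> 108
REPEAT 4 [
  -- iteration 1/4 --
  LT 60: heading 108 -> 168
  FD 15: (0,0) -> (-14.672,3.119) [heading=168, draw]
  LT 90: heading 168 -> 258
  -- iteration 2/4 --
  LT 60: heading 258 -> 318
  FD 15: (-14.672,3.119) -> (-3.525,-6.918) [heading=318, draw]
  LT 90: heading 318 -> 48
  -- iteration 3/4 --
  LT 60: heading 48 -> 108
  FD 15: (-3.525,-6.918) -> (-8.16,7.348) [heading=108, draw]
  LT 90: heading 108 -> 198
  -- iteration 4/4 --
  LT 60: heading 198 -> 258
  FD 15: (-8.16,7.348) -> (-11.279,-7.325) [heading=258, draw]
  LT 90: heading 258 -> 348
]
PU: pen up
Final: pos=(-11.279,-7.325), heading=348, 4 segment(s) drawn

Answer: -11.279 -7.325 348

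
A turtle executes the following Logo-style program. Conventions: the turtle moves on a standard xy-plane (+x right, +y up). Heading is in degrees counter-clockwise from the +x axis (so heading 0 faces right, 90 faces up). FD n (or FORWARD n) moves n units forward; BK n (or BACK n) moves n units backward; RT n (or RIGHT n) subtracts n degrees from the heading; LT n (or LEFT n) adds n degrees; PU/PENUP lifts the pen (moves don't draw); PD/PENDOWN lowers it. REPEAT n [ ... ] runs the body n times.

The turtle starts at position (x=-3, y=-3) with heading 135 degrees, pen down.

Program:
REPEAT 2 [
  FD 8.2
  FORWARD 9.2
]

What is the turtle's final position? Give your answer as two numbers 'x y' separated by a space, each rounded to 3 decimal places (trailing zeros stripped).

Executing turtle program step by step:
Start: pos=(-3,-3), heading=135, pen down
REPEAT 2 [
  -- iteration 1/2 --
  FD 8.2: (-3,-3) -> (-8.798,2.798) [heading=135, draw]
  FD 9.2: (-8.798,2.798) -> (-15.304,9.304) [heading=135, draw]
  -- iteration 2/2 --
  FD 8.2: (-15.304,9.304) -> (-21.102,15.102) [heading=135, draw]
  FD 9.2: (-21.102,15.102) -> (-27.607,21.607) [heading=135, draw]
]
Final: pos=(-27.607,21.607), heading=135, 4 segment(s) drawn

Answer: -27.607 21.607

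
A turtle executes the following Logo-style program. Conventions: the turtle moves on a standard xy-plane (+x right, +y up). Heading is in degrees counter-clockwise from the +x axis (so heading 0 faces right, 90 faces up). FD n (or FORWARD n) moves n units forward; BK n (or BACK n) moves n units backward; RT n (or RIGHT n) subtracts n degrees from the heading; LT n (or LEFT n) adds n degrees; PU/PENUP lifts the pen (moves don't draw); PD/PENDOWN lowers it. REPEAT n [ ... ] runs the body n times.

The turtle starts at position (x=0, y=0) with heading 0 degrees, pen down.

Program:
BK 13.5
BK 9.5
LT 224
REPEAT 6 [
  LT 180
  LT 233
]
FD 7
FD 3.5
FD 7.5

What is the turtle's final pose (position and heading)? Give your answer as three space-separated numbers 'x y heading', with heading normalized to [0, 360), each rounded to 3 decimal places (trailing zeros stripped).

Executing turtle program step by step:
Start: pos=(0,0), heading=0, pen down
BK 13.5: (0,0) -> (-13.5,0) [heading=0, draw]
BK 9.5: (-13.5,0) -> (-23,0) [heading=0, draw]
LT 224: heading 0 -> 224
REPEAT 6 [
  -- iteration 1/6 --
  LT 180: heading 224 -> 44
  LT 233: heading 44 -> 277
  -- iteration 2/6 --
  LT 180: heading 277 -> 97
  LT 233: heading 97 -> 330
  -- iteration 3/6 --
  LT 180: heading 330 -> 150
  LT 233: heading 150 -> 23
  -- iteration 4/6 --
  LT 180: heading 23 -> 203
  LT 233: heading 203 -> 76
  -- iteration 5/6 --
  LT 180: heading 76 -> 256
  LT 233: heading 256 -> 129
  -- iteration 6/6 --
  LT 180: heading 129 -> 309
  LT 233: heading 309 -> 182
]
FD 7: (-23,0) -> (-29.996,-0.244) [heading=182, draw]
FD 3.5: (-29.996,-0.244) -> (-33.494,-0.366) [heading=182, draw]
FD 7.5: (-33.494,-0.366) -> (-40.989,-0.628) [heading=182, draw]
Final: pos=(-40.989,-0.628), heading=182, 5 segment(s) drawn

Answer: -40.989 -0.628 182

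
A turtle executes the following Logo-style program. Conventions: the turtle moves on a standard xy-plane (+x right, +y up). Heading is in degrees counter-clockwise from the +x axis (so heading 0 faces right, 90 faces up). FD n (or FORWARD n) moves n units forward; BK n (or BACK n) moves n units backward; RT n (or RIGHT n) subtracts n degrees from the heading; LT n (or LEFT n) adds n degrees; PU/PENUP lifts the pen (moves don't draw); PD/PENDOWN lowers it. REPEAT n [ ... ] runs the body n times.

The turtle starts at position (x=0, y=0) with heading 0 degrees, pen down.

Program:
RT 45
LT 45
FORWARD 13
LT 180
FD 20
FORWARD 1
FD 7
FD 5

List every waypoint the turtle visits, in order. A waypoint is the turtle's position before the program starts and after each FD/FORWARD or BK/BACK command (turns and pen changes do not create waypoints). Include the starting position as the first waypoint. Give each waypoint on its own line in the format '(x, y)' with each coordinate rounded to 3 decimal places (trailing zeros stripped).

Executing turtle program step by step:
Start: pos=(0,0), heading=0, pen down
RT 45: heading 0 -> 315
LT 45: heading 315 -> 0
FD 13: (0,0) -> (13,0) [heading=0, draw]
LT 180: heading 0 -> 180
FD 20: (13,0) -> (-7,0) [heading=180, draw]
FD 1: (-7,0) -> (-8,0) [heading=180, draw]
FD 7: (-8,0) -> (-15,0) [heading=180, draw]
FD 5: (-15,0) -> (-20,0) [heading=180, draw]
Final: pos=(-20,0), heading=180, 5 segment(s) drawn
Waypoints (6 total):
(0, 0)
(13, 0)
(-7, 0)
(-8, 0)
(-15, 0)
(-20, 0)

Answer: (0, 0)
(13, 0)
(-7, 0)
(-8, 0)
(-15, 0)
(-20, 0)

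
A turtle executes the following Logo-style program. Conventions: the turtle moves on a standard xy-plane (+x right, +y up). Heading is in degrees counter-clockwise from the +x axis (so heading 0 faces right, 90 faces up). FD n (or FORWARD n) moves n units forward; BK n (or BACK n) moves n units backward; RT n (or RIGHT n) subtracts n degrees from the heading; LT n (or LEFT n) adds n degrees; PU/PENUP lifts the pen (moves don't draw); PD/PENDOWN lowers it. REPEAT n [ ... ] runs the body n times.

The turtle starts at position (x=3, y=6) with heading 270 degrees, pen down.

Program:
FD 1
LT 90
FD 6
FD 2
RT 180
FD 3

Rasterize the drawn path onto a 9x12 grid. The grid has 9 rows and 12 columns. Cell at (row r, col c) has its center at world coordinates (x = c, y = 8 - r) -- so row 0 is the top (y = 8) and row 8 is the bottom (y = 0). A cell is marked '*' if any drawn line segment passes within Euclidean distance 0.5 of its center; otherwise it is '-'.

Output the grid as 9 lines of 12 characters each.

Answer: ------------
------------
---*--------
---*********
------------
------------
------------
------------
------------

Derivation:
Segment 0: (3,6) -> (3,5)
Segment 1: (3,5) -> (9,5)
Segment 2: (9,5) -> (11,5)
Segment 3: (11,5) -> (8,5)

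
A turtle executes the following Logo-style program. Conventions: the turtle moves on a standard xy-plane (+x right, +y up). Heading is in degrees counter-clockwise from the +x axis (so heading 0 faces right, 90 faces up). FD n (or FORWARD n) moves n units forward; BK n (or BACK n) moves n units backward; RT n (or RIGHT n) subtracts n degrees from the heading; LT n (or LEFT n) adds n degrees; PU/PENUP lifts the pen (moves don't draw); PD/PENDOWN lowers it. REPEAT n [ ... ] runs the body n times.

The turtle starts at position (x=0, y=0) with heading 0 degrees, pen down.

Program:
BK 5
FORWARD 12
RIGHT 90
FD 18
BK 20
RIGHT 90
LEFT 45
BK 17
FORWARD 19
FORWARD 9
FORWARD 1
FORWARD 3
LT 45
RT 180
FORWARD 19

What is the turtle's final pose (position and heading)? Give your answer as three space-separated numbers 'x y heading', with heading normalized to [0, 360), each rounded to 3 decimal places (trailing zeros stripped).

Answer: -3.607 10.393 90

Derivation:
Executing turtle program step by step:
Start: pos=(0,0), heading=0, pen down
BK 5: (0,0) -> (-5,0) [heading=0, draw]
FD 12: (-5,0) -> (7,0) [heading=0, draw]
RT 90: heading 0 -> 270
FD 18: (7,0) -> (7,-18) [heading=270, draw]
BK 20: (7,-18) -> (7,2) [heading=270, draw]
RT 90: heading 270 -> 180
LT 45: heading 180 -> 225
BK 17: (7,2) -> (19.021,14.021) [heading=225, draw]
FD 19: (19.021,14.021) -> (5.586,0.586) [heading=225, draw]
FD 9: (5.586,0.586) -> (-0.778,-5.778) [heading=225, draw]
FD 1: (-0.778,-5.778) -> (-1.485,-6.485) [heading=225, draw]
FD 3: (-1.485,-6.485) -> (-3.607,-8.607) [heading=225, draw]
LT 45: heading 225 -> 270
RT 180: heading 270 -> 90
FD 19: (-3.607,-8.607) -> (-3.607,10.393) [heading=90, draw]
Final: pos=(-3.607,10.393), heading=90, 10 segment(s) drawn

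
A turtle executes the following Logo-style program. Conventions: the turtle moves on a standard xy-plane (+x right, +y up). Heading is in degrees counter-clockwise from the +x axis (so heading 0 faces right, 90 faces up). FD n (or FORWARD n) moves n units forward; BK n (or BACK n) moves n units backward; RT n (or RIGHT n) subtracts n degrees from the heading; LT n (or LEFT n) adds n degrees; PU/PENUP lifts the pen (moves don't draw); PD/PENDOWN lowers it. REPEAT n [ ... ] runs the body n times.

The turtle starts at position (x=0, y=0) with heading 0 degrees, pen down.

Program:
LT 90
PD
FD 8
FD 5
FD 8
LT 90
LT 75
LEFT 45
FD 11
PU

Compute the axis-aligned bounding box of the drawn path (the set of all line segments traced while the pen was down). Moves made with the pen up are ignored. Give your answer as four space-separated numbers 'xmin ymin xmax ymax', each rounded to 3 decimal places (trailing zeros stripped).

Executing turtle program step by step:
Start: pos=(0,0), heading=0, pen down
LT 90: heading 0 -> 90
PD: pen down
FD 8: (0,0) -> (0,8) [heading=90, draw]
FD 5: (0,8) -> (0,13) [heading=90, draw]
FD 8: (0,13) -> (0,21) [heading=90, draw]
LT 90: heading 90 -> 180
LT 75: heading 180 -> 255
LT 45: heading 255 -> 300
FD 11: (0,21) -> (5.5,11.474) [heading=300, draw]
PU: pen up
Final: pos=(5.5,11.474), heading=300, 4 segment(s) drawn

Segment endpoints: x in {0, 0, 0, 0, 5.5}, y in {0, 8, 11.474, 13, 21}
xmin=0, ymin=0, xmax=5.5, ymax=21

Answer: 0 0 5.5 21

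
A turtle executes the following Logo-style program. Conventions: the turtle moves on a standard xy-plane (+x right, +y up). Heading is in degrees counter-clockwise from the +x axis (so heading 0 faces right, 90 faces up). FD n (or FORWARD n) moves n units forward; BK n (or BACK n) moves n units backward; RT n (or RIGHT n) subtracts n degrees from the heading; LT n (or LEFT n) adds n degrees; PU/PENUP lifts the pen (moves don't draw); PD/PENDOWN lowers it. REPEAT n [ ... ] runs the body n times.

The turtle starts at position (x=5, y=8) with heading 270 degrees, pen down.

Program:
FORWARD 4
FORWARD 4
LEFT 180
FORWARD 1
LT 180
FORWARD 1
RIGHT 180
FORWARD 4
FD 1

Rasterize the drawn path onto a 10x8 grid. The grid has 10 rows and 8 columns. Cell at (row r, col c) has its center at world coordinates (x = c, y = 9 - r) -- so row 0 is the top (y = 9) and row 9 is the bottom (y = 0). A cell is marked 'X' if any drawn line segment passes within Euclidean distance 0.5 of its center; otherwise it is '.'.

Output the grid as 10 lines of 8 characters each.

Answer: ........
.....X..
.....X..
.....X..
.....X..
.....X..
.....X..
.....X..
.....X..
.....X..

Derivation:
Segment 0: (5,8) -> (5,4)
Segment 1: (5,4) -> (5,0)
Segment 2: (5,0) -> (5,1)
Segment 3: (5,1) -> (5,0)
Segment 4: (5,0) -> (5,4)
Segment 5: (5,4) -> (5,5)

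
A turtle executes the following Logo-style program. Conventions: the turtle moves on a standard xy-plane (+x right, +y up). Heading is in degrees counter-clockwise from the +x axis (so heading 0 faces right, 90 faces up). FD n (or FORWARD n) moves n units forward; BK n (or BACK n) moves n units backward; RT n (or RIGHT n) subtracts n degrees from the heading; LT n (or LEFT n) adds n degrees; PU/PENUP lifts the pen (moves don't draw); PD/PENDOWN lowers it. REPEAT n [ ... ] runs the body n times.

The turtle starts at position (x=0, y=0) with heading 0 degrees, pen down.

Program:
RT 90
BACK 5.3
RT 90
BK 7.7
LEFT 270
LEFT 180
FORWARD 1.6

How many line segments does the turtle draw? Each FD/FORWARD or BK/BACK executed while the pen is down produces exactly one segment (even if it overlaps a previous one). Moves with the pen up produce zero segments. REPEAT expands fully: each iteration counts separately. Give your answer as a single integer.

Executing turtle program step by step:
Start: pos=(0,0), heading=0, pen down
RT 90: heading 0 -> 270
BK 5.3: (0,0) -> (0,5.3) [heading=270, draw]
RT 90: heading 270 -> 180
BK 7.7: (0,5.3) -> (7.7,5.3) [heading=180, draw]
LT 270: heading 180 -> 90
LT 180: heading 90 -> 270
FD 1.6: (7.7,5.3) -> (7.7,3.7) [heading=270, draw]
Final: pos=(7.7,3.7), heading=270, 3 segment(s) drawn
Segments drawn: 3

Answer: 3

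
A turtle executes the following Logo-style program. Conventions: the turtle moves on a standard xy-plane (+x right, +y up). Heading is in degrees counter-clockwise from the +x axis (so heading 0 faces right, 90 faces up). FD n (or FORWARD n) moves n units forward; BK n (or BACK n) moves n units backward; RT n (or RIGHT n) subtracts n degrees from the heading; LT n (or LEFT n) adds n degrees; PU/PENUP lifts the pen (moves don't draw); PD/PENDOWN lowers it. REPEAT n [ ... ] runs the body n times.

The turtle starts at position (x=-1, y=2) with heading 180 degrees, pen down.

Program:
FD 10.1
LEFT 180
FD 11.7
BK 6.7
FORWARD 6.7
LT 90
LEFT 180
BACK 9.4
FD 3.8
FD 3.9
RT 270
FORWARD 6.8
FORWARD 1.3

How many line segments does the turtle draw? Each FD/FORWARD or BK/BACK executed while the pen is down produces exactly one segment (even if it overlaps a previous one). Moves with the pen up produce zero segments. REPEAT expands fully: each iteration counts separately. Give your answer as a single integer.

Answer: 9

Derivation:
Executing turtle program step by step:
Start: pos=(-1,2), heading=180, pen down
FD 10.1: (-1,2) -> (-11.1,2) [heading=180, draw]
LT 180: heading 180 -> 0
FD 11.7: (-11.1,2) -> (0.6,2) [heading=0, draw]
BK 6.7: (0.6,2) -> (-6.1,2) [heading=0, draw]
FD 6.7: (-6.1,2) -> (0.6,2) [heading=0, draw]
LT 90: heading 0 -> 90
LT 180: heading 90 -> 270
BK 9.4: (0.6,2) -> (0.6,11.4) [heading=270, draw]
FD 3.8: (0.6,11.4) -> (0.6,7.6) [heading=270, draw]
FD 3.9: (0.6,7.6) -> (0.6,3.7) [heading=270, draw]
RT 270: heading 270 -> 0
FD 6.8: (0.6,3.7) -> (7.4,3.7) [heading=0, draw]
FD 1.3: (7.4,3.7) -> (8.7,3.7) [heading=0, draw]
Final: pos=(8.7,3.7), heading=0, 9 segment(s) drawn
Segments drawn: 9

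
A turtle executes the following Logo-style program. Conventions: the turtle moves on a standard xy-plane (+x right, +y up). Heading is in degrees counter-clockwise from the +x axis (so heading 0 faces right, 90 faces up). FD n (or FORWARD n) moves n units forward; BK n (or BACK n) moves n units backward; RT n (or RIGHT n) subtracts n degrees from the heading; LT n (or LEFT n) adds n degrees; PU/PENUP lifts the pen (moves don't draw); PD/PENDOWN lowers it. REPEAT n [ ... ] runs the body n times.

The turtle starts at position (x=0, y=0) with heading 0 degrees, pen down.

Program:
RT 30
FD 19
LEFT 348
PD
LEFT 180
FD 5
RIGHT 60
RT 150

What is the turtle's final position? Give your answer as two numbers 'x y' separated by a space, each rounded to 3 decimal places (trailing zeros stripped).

Executing turtle program step by step:
Start: pos=(0,0), heading=0, pen down
RT 30: heading 0 -> 330
FD 19: (0,0) -> (16.454,-9.5) [heading=330, draw]
LT 348: heading 330 -> 318
PD: pen down
LT 180: heading 318 -> 138
FD 5: (16.454,-9.5) -> (12.739,-6.154) [heading=138, draw]
RT 60: heading 138 -> 78
RT 150: heading 78 -> 288
Final: pos=(12.739,-6.154), heading=288, 2 segment(s) drawn

Answer: 12.739 -6.154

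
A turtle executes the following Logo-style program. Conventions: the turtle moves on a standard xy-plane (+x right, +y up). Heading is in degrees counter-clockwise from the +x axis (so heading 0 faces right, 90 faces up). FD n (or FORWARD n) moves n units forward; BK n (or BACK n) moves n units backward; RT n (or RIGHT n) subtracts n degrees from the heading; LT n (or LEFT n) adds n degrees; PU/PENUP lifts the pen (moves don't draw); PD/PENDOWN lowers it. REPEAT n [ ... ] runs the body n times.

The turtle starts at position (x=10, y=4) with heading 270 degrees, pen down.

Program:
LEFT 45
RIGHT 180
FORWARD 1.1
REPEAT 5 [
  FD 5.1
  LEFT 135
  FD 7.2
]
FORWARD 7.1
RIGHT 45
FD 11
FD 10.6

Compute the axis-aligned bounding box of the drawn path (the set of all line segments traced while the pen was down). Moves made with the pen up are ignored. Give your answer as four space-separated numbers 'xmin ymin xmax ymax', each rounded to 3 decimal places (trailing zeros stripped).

Executing turtle program step by step:
Start: pos=(10,4), heading=270, pen down
LT 45: heading 270 -> 315
RT 180: heading 315 -> 135
FD 1.1: (10,4) -> (9.222,4.778) [heading=135, draw]
REPEAT 5 [
  -- iteration 1/5 --
  FD 5.1: (9.222,4.778) -> (5.616,8.384) [heading=135, draw]
  LT 135: heading 135 -> 270
  FD 7.2: (5.616,8.384) -> (5.616,1.184) [heading=270, draw]
  -- iteration 2/5 --
  FD 5.1: (5.616,1.184) -> (5.616,-3.916) [heading=270, draw]
  LT 135: heading 270 -> 45
  FD 7.2: (5.616,-3.916) -> (10.707,1.175) [heading=45, draw]
  -- iteration 3/5 --
  FD 5.1: (10.707,1.175) -> (14.313,4.781) [heading=45, draw]
  LT 135: heading 45 -> 180
  FD 7.2: (14.313,4.781) -> (7.113,4.781) [heading=180, draw]
  -- iteration 4/5 --
  FD 5.1: (7.113,4.781) -> (2.013,4.781) [heading=180, draw]
  LT 135: heading 180 -> 315
  FD 7.2: (2.013,4.781) -> (7.105,-0.31) [heading=315, draw]
  -- iteration 5/5 --
  FD 5.1: (7.105,-0.31) -> (10.711,-3.916) [heading=315, draw]
  LT 135: heading 315 -> 90
  FD 7.2: (10.711,-3.916) -> (10.711,3.284) [heading=90, draw]
]
FD 7.1: (10.711,3.284) -> (10.711,10.384) [heading=90, draw]
RT 45: heading 90 -> 45
FD 11: (10.711,10.384) -> (18.489,18.162) [heading=45, draw]
FD 10.6: (18.489,18.162) -> (25.984,25.658) [heading=45, draw]
Final: pos=(25.984,25.658), heading=45, 14 segment(s) drawn

Segment endpoints: x in {2.013, 5.616, 5.616, 5.616, 7.105, 7.113, 9.222, 10, 10.707, 10.711, 10.711, 10.711, 14.313, 18.489, 25.984}, y in {-3.916, -3.916, -0.31, 1.175, 1.184, 3.284, 4, 4.778, 4.781, 4.781, 4.781, 8.384, 10.384, 18.162, 25.658}
xmin=2.013, ymin=-3.916, xmax=25.984, ymax=25.658

Answer: 2.013 -3.916 25.984 25.658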